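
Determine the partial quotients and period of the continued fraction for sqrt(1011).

[31; (1, 3, 1, 9, 1, 3, 1, 62)]

Write x_i = (sqrt(1011) + m_i)/d_i with (m_0, d_0) = (0, 1). a_0 = floor(sqrt(1011)) = 31, since 31^2 = 961 <= 1011 < 1024 = 32^2.
Iterate m_{i+1} = d_i*a_i - m_i, d_{i+1} = (1011 - m_{i+1}^2)/d_i, a_{i+1} = floor((a_0 + m_{i+1})/d_{i+1}):
  m_1 = 1*31 - 0 = 31, d_1 = (1011 - 31^2)/1 = 50/1 = 50, a_1 = floor((31 + 31)/50) = 1.
  m_2 = 50*1 - 31 = 19, d_2 = (1011 - 19^2)/50 = 650/50 = 13, a_2 = floor((31 + 19)/13) = 3.
  m_3 = 13*3 - 19 = 20, d_3 = (1011 - 20^2)/13 = 611/13 = 47, a_3 = floor((31 + 20)/47) = 1.
  m_4 = 47*1 - 20 = 27, d_4 = (1011 - 27^2)/47 = 282/47 = 6, a_4 = floor((31 + 27)/6) = 9.
  m_5 = 6*9 - 27 = 27, d_5 = (1011 - 27^2)/6 = 282/6 = 47, a_5 = floor((31 + 27)/47) = 1.
  m_6 = 47*1 - 27 = 20, d_6 = (1011 - 20^2)/47 = 611/47 = 13, a_6 = floor((31 + 20)/13) = 3.
  m_7 = 13*3 - 20 = 19, d_7 = (1011 - 19^2)/13 = 650/13 = 50, a_7 = floor((31 + 19)/50) = 1.
  m_8 = 50*1 - 19 = 31, d_8 = (1011 - 31^2)/50 = 50/50 = 1, a_8 = floor((31 + 31)/1) = 62.
  m_9 = 1*62 - 31 = 31, d_9 = (1011 - 31^2)/1 = 50/1 = 50: (m_9, d_9) = (m_1, d_1) = (31, 50), so from here the quotients repeat a_1, ..., a_8; the period length is 8.
Hence the expansion of sqrt(1011) is a_0 = 31 followed by the repeating block 1, 3, 1, 9, 1, 3, 1, 62 (period 8).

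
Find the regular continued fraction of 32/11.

[2; 1, 10]

Run the Euclidean algorithm on 32 and 11; the successive quotients are the partial quotients a_0, a_1, ... (each step inverts the fractional part left over by the previous one):
  32 = 2*11 + 10, so a_0 = 2.
  11 = 1*10 + 1, so a_1 = 1.
  10 = 10*1 + 0, so a_2 = 10.
The remainder reaches 0 after 3 divisions, so the expansion has 3 partial quotients, read off in order.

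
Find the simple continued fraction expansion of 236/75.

[3; 6, 1, 4, 2]

Run the Euclidean algorithm on 236 and 75; the successive quotients are the partial quotients a_0, a_1, ... (each step inverts the fractional part left over by the previous one):
  236 = 3*75 + 11, so a_0 = 3.
  75 = 6*11 + 9, so a_1 = 6.
  11 = 1*9 + 2, so a_2 = 1.
  9 = 4*2 + 1, so a_3 = 4.
  2 = 2*1 + 0, so a_4 = 2.
The remainder reaches 0 after 5 divisions, so the expansion has 5 partial quotients, read off in order.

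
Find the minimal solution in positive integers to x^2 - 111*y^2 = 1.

First expand sqrt(111) as a continued fraction. With x_i = (sqrt(111) + m_i)/d_i and (m_0, d_0) = (0, 1): a_0 = floor(sqrt(111)) = 10, since 10^2 = 100 <= 111 < 121 = 11^2.
Iterate m_{i+1} = d_i*a_i - m_i, d_{i+1} = (111 - m_{i+1}^2)/d_i, a_{i+1} = floor((a_0 + m_{i+1})/d_{i+1}):
  m_1 = 1*10 - 0 = 10, d_1 = (111 - 10^2)/1 = 11/1 = 11, a_1 = floor((10 + 10)/11) = 1.
  m_2 = 11*1 - 10 = 1, d_2 = (111 - 1^2)/11 = 110/11 = 10, a_2 = floor((10 + 1)/10) = 1.
  m_3 = 10*1 - 1 = 9, d_3 = (111 - 9^2)/10 = 30/10 = 3, a_3 = floor((10 + 9)/3) = 6.
  m_4 = 3*6 - 9 = 9, d_4 = (111 - 9^2)/3 = 30/3 = 10, a_4 = floor((10 + 9)/10) = 1.
  m_5 = 10*1 - 9 = 1, d_5 = (111 - 1^2)/10 = 110/10 = 11, a_5 = floor((10 + 1)/11) = 1.
  m_6 = 11*1 - 1 = 10, d_6 = (111 - 10^2)/11 = 11/11 = 1, a_6 = floor((10 + 10)/1) = 20.
  m_7 = 1*20 - 10 = 10, d_7 = (111 - 10^2)/1 = 11/1 = 11: (m_7, d_7) = (m_1, d_1) = (10, 11), so from here the quotients repeat a_1, ..., a_6; the period length is 6.
So sqrt(111) = [10; (1, 1, 6, 1, 1, 20)] with period length k = 6.
k is even, so the fundamental solution of x^2 - 111y^2 = 1 is (p_{k-1}, q_{k-1}) = (p_5, q_5); compute convergents through index 5.
Convergents (p_i = a_i*p_{i-1} + p_{i-2}, q_i = a_i*q_{i-1} + q_{i-2} with p_{-2}=0, p_{-1}=1, q_{-2}=1, q_{-1}=0):
  i=0: a_0=10, p_0 = 10*1 + 0 = 10, q_0 = 10*0 + 1 = 1.
  i=1: a_1=1, p_1 = 1*10 + 1 = 11, q_1 = 1*1 + 0 = 1.
  i=2: a_2=1, p_2 = 1*11 + 10 = 21, q_2 = 1*1 + 1 = 2.
  i=3: a_3=6, p_3 = 6*21 + 11 = 137, q_3 = 6*2 + 1 = 13.
  i=4: a_4=1, p_4 = 1*137 + 21 = 158, q_4 = 1*13 + 2 = 15.
  i=5: a_5=1, p_5 = 1*158 + 137 = 295, q_5 = 1*15 + 13 = 28.
Check: 295^2 - 111*28^2 = 87025 - 87024 = 1, so (x, y) = (295, 28) solves the equation, and by the theorem it is the least positive solution.

(x, y) = (295, 28)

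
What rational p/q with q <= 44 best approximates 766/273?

Expand x = 766/273 as a continued fraction with the Euclidean algorithm:
  766 = 2*273 + 220, so a_0 = 2.
  273 = 1*220 + 53, so a_1 = 1.
  220 = 4*53 + 8, so a_2 = 4.
  53 = 6*8 + 5, so a_3 = 6.
  8 = 1*5 + 3, so a_4 = 1.
  5 = 1*3 + 2, so a_5 = 1.
  3 = 1*2 + 1, so a_6 = 1.
  2 = 2*1 + 0, so a_7 = 2.
so x = [2; 1, 4, 6, 1, 1, 1, 2].
Convergents (p_i = a_i*p_{i-1} + p_{i-2}, q_i = a_i*q_{i-1} + q_{i-2} with p_{-2}=0, p_{-1}=1, q_{-2}=1, q_{-1}=0), until the denominator exceeds 44:
  i=0: a_0=2, p_0 = 2*1 + 0 = 2, q_0 = 2*0 + 1 = 1.
  i=1: a_1=1, p_1 = 1*2 + 1 = 3, q_1 = 1*1 + 0 = 1.
  i=2: a_2=4, p_2 = 4*3 + 2 = 14, q_2 = 4*1 + 1 = 5.
  i=3: a_3=6, p_3 = 6*14 + 3 = 87, q_3 = 6*5 + 1 = 31.
  i=4: a_4=1, p_4 = 1*87 + 14 = 101, q_4 = 1*31 + 5 = 36.
  i=5: a_5=1, p_5 = 1*101 + 87 = 188, q_5 = 1*36 + 31 = 67.
q_5 = 67 > 44, so the last convergent with denominator <= 44 is p_4/q_4 = 101/36.
The closest fraction with denominator <= 44 is either p_4/q_4 or the intermediate fraction (k*p_4 + p_3)/(k*q_4 + q_3) with the largest k >= 1 whose denominator stays <= 44; these approach x as k grows, and every other convergent or intermediate fraction in range is farther away.
Largest k: floor((44 - q_3)/q_4) = floor((44 - 31)/36) = 0.
Since k = 0, no intermediate fraction beyond p_4/q_4 has denominator <= 44, so the convergent 101/36 is the closest (its error is |766*36 - 101*273|/(273*36) = 3/9828).

101/36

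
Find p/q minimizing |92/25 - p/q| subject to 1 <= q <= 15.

48/13

Expand x = 92/25 as a continued fraction with the Euclidean algorithm:
  92 = 3*25 + 17, so a_0 = 3.
  25 = 1*17 + 8, so a_1 = 1.
  17 = 2*8 + 1, so a_2 = 2.
  8 = 8*1 + 0, so a_3 = 8.
so x = [3; 1, 2, 8].
Convergents (p_i = a_i*p_{i-1} + p_{i-2}, q_i = a_i*q_{i-1} + q_{i-2} with p_{-2}=0, p_{-1}=1, q_{-2}=1, q_{-1}=0), until the denominator exceeds 15:
  i=0: a_0=3, p_0 = 3*1 + 0 = 3, q_0 = 3*0 + 1 = 1.
  i=1: a_1=1, p_1 = 1*3 + 1 = 4, q_1 = 1*1 + 0 = 1.
  i=2: a_2=2, p_2 = 2*4 + 3 = 11, q_2 = 2*1 + 1 = 3.
  i=3: a_3=8, p_3 = 8*11 + 4 = 92, q_3 = 8*3 + 1 = 25.
q_3 = 25 > 15, so the last convergent with denominator <= 15 is p_2/q_2 = 11/3.
The closest fraction with denominator <= 15 is either p_2/q_2 or the intermediate fraction (k*p_2 + p_1)/(k*q_2 + q_1) with the largest k >= 1 whose denominator stays <= 15; these approach x as k grows, and every other convergent or intermediate fraction in range is farther away.
Largest k: floor((15 - q_1)/q_2) = floor((15 - 1)/3) = 4.
That gives (4*11 + 4)/(4*3 + 1) = 48/13.
Compare the errors: |x - 11/3| = |92*3 - 11*25|/(25*3) = 1/75, and |x - 48/13| = |92*13 - 48*25|/(25*13) = 4/325.
Cross-multiplying, 4*75 = 300 < 325 = 1*325, so 4/325 is smaller: the intermediate fraction 48/13 is closer to x than 11/3.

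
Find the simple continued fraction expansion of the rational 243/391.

Run the Euclidean algorithm on 243 and 391; the successive quotients are the partial quotients a_0, a_1, ... (each step inverts the fractional part left over by the previous one):
  243 = 0*391 + 243, so a_0 = 0.
  391 = 1*243 + 148, so a_1 = 1.
  243 = 1*148 + 95, so a_2 = 1.
  148 = 1*95 + 53, so a_3 = 1.
  95 = 1*53 + 42, so a_4 = 1.
  53 = 1*42 + 11, so a_5 = 1.
  42 = 3*11 + 9, so a_6 = 3.
  11 = 1*9 + 2, so a_7 = 1.
  9 = 4*2 + 1, so a_8 = 4.
  2 = 2*1 + 0, so a_9 = 2.
The remainder reaches 0 after 10 divisions, so the expansion has 10 partial quotients, read off in order.

[0; 1, 1, 1, 1, 1, 3, 1, 4, 2]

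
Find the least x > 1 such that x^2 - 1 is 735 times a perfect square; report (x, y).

(x, y) = (244, 9)

First expand sqrt(735) as a continued fraction. With x_i = (sqrt(735) + m_i)/d_i and (m_0, d_0) = (0, 1): a_0 = floor(sqrt(735)) = 27, since 27^2 = 729 <= 735 < 784 = 28^2.
Iterate m_{i+1} = d_i*a_i - m_i, d_{i+1} = (735 - m_{i+1}^2)/d_i, a_{i+1} = floor((a_0 + m_{i+1})/d_{i+1}):
  m_1 = 1*27 - 0 = 27, d_1 = (735 - 27^2)/1 = 6/1 = 6, a_1 = floor((27 + 27)/6) = 9.
  m_2 = 6*9 - 27 = 27, d_2 = (735 - 27^2)/6 = 6/6 = 1, a_2 = floor((27 + 27)/1) = 54.
  m_3 = 1*54 - 27 = 27, d_3 = (735 - 27^2)/1 = 6/1 = 6: (m_3, d_3) = (m_1, d_1) = (27, 6), so from here the quotients repeat a_1, a_2; the period length is 2.
So sqrt(735) = [27; (9, 54)] with period length k = 2.
k is even, so the fundamental solution of x^2 - 735y^2 = 1 is (p_{k-1}, q_{k-1}) = (p_1, q_1); compute convergents through index 1.
Convergents (p_i = a_i*p_{i-1} + p_{i-2}, q_i = a_i*q_{i-1} + q_{i-2} with p_{-2}=0, p_{-1}=1, q_{-2}=1, q_{-1}=0):
  i=0: a_0=27, p_0 = 27*1 + 0 = 27, q_0 = 27*0 + 1 = 1.
  i=1: a_1=9, p_1 = 9*27 + 1 = 244, q_1 = 9*1 + 0 = 9.
Check: 244^2 - 735*9^2 = 59536 - 59535 = 1, so (x, y) = (244, 9) solves the equation, and by the theorem it is the least positive solution.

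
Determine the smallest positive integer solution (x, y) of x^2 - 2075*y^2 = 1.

(x, y) = (2205226, 48411)

First expand sqrt(2075) as a continued fraction. With x_i = (sqrt(2075) + m_i)/d_i and (m_0, d_0) = (0, 1): a_0 = floor(sqrt(2075)) = 45, since 45^2 = 2025 <= 2075 < 2116 = 46^2.
Iterate m_{i+1} = d_i*a_i - m_i, d_{i+1} = (2075 - m_{i+1}^2)/d_i, a_{i+1} = floor((a_0 + m_{i+1})/d_{i+1}):
  m_1 = 1*45 - 0 = 45, d_1 = (2075 - 45^2)/1 = 50/1 = 50, a_1 = floor((45 + 45)/50) = 1.
  m_2 = 50*1 - 45 = 5, d_2 = (2075 - 5^2)/50 = 2050/50 = 41, a_2 = floor((45 + 5)/41) = 1.
  m_3 = 41*1 - 5 = 36, d_3 = (2075 - 36^2)/41 = 779/41 = 19, a_3 = floor((45 + 36)/19) = 4.
  m_4 = 19*4 - 36 = 40, d_4 = (2075 - 40^2)/19 = 475/19 = 25, a_4 = floor((45 + 40)/25) = 3.
  m_5 = 25*3 - 40 = 35, d_5 = (2075 - 35^2)/25 = 850/25 = 34, a_5 = floor((45 + 35)/34) = 2.
  m_6 = 34*2 - 35 = 33, d_6 = (2075 - 33^2)/34 = 986/34 = 29, a_6 = floor((45 + 33)/29) = 2.
  m_7 = 29*2 - 33 = 25, d_7 = (2075 - 25^2)/29 = 1450/29 = 50, a_7 = floor((45 + 25)/50) = 1.
  m_8 = 50*1 - 25 = 25, d_8 = (2075 - 25^2)/50 = 1450/50 = 29, a_8 = floor((45 + 25)/29) = 2.
  m_9 = 29*2 - 25 = 33, d_9 = (2075 - 33^2)/29 = 986/29 = 34, a_9 = floor((45 + 33)/34) = 2.
  m_10 = 34*2 - 33 = 35, d_10 = (2075 - 35^2)/34 = 850/34 = 25, a_10 = floor((45 + 35)/25) = 3.
  m_11 = 25*3 - 35 = 40, d_11 = (2075 - 40^2)/25 = 475/25 = 19, a_11 = floor((45 + 40)/19) = 4.
  m_12 = 19*4 - 40 = 36, d_12 = (2075 - 36^2)/19 = 779/19 = 41, a_12 = floor((45 + 36)/41) = 1.
  m_13 = 41*1 - 36 = 5, d_13 = (2075 - 5^2)/41 = 2050/41 = 50, a_13 = floor((45 + 5)/50) = 1.
  m_14 = 50*1 - 5 = 45, d_14 = (2075 - 45^2)/50 = 50/50 = 1, a_14 = floor((45 + 45)/1) = 90.
  m_15 = 1*90 - 45 = 45, d_15 = (2075 - 45^2)/1 = 50/1 = 50: (m_15, d_15) = (m_1, d_1) = (45, 50), so from here the quotients repeat a_1, ..., a_14; the period length is 14.
So sqrt(2075) = [45; (1, 1, 4, 3, 2, 2, 1, 2, 2, 3, 4, 1, 1, 90)] with period length k = 14.
k is even, so the fundamental solution of x^2 - 2075y^2 = 1 is (p_{k-1}, q_{k-1}) = (p_13, q_13); compute convergents through index 13.
Convergents (p_i = a_i*p_{i-1} + p_{i-2}, q_i = a_i*q_{i-1} + q_{i-2} with p_{-2}=0, p_{-1}=1, q_{-2}=1, q_{-1}=0):
  i=0: a_0=45, p_0 = 45*1 + 0 = 45, q_0 = 45*0 + 1 = 1.
  i=1: a_1=1, p_1 = 1*45 + 1 = 46, q_1 = 1*1 + 0 = 1.
  i=2: a_2=1, p_2 = 1*46 + 45 = 91, q_2 = 1*1 + 1 = 2.
  i=3: a_3=4, p_3 = 4*91 + 46 = 410, q_3 = 4*2 + 1 = 9.
  i=4: a_4=3, p_4 = 3*410 + 91 = 1321, q_4 = 3*9 + 2 = 29.
  i=5: a_5=2, p_5 = 2*1321 + 410 = 3052, q_5 = 2*29 + 9 = 67.
  i=6: a_6=2, p_6 = 2*3052 + 1321 = 7425, q_6 = 2*67 + 29 = 163.
  i=7: a_7=1, p_7 = 1*7425 + 3052 = 10477, q_7 = 1*163 + 67 = 230.
  i=8: a_8=2, p_8 = 2*10477 + 7425 = 28379, q_8 = 2*230 + 163 = 623.
  i=9: a_9=2, p_9 = 2*28379 + 10477 = 67235, q_9 = 2*623 + 230 = 1476.
  i=10: a_10=3, p_10 = 3*67235 + 28379 = 230084, q_10 = 3*1476 + 623 = 5051.
  i=11: a_11=4, p_11 = 4*230084 + 67235 = 987571, q_11 = 4*5051 + 1476 = 21680.
  i=12: a_12=1, p_12 = 1*987571 + 230084 = 1217655, q_12 = 1*21680 + 5051 = 26731.
  i=13: a_13=1, p_13 = 1*1217655 + 987571 = 2205226, q_13 = 1*26731 + 21680 = 48411.
Check: 2205226^2 - 2075*48411^2 = 4863021711076 - 4863021711075 = 1, so (x, y) = (2205226, 48411) solves the equation, and by the theorem it is the least positive solution.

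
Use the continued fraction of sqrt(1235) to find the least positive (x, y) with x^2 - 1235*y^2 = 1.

First expand sqrt(1235) as a continued fraction. With x_i = (sqrt(1235) + m_i)/d_i and (m_0, d_0) = (0, 1): a_0 = floor(sqrt(1235)) = 35, since 35^2 = 1225 <= 1235 < 1296 = 36^2.
Iterate m_{i+1} = d_i*a_i - m_i, d_{i+1} = (1235 - m_{i+1}^2)/d_i, a_{i+1} = floor((a_0 + m_{i+1})/d_{i+1}):
  m_1 = 1*35 - 0 = 35, d_1 = (1235 - 35^2)/1 = 10/1 = 10, a_1 = floor((35 + 35)/10) = 7.
  m_2 = 10*7 - 35 = 35, d_2 = (1235 - 35^2)/10 = 10/10 = 1, a_2 = floor((35 + 35)/1) = 70.
  m_3 = 1*70 - 35 = 35, d_3 = (1235 - 35^2)/1 = 10/1 = 10: (m_3, d_3) = (m_1, d_1) = (35, 10), so from here the quotients repeat a_1, a_2; the period length is 2.
So sqrt(1235) = [35; (7, 70)] with period length k = 2.
k is even, so the fundamental solution of x^2 - 1235y^2 = 1 is (p_{k-1}, q_{k-1}) = (p_1, q_1); compute convergents through index 1.
Convergents (p_i = a_i*p_{i-1} + p_{i-2}, q_i = a_i*q_{i-1} + q_{i-2} with p_{-2}=0, p_{-1}=1, q_{-2}=1, q_{-1}=0):
  i=0: a_0=35, p_0 = 35*1 + 0 = 35, q_0 = 35*0 + 1 = 1.
  i=1: a_1=7, p_1 = 7*35 + 1 = 246, q_1 = 7*1 + 0 = 7.
Check: 246^2 - 1235*7^2 = 60516 - 60515 = 1, so (x, y) = (246, 7) solves the equation, and by the theorem it is the least positive solution.

(x, y) = (246, 7)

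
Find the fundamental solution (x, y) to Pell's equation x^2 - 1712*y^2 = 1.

First expand sqrt(1712) as a continued fraction. With x_i = (sqrt(1712) + m_i)/d_i and (m_0, d_0) = (0, 1): a_0 = floor(sqrt(1712)) = 41, since 41^2 = 1681 <= 1712 < 1764 = 42^2.
Iterate m_{i+1} = d_i*a_i - m_i, d_{i+1} = (1712 - m_{i+1}^2)/d_i, a_{i+1} = floor((a_0 + m_{i+1})/d_{i+1}):
  m_1 = 1*41 - 0 = 41, d_1 = (1712 - 41^2)/1 = 31/1 = 31, a_1 = floor((41 + 41)/31) = 2.
  m_2 = 31*2 - 41 = 21, d_2 = (1712 - 21^2)/31 = 1271/31 = 41, a_2 = floor((41 + 21)/41) = 1.
  m_3 = 41*1 - 21 = 20, d_3 = (1712 - 20^2)/41 = 1312/41 = 32, a_3 = floor((41 + 20)/32) = 1.
  m_4 = 32*1 - 20 = 12, d_4 = (1712 - 12^2)/32 = 1568/32 = 49, a_4 = floor((41 + 12)/49) = 1.
  m_5 = 49*1 - 12 = 37, d_5 = (1712 - 37^2)/49 = 343/49 = 7, a_5 = floor((41 + 37)/7) = 11.
  m_6 = 7*11 - 37 = 40, d_6 = (1712 - 40^2)/7 = 112/7 = 16, a_6 = floor((41 + 40)/16) = 5.
  m_7 = 16*5 - 40 = 40, d_7 = (1712 - 40^2)/16 = 112/16 = 7, a_7 = floor((41 + 40)/7) = 11.
  m_8 = 7*11 - 40 = 37, d_8 = (1712 - 37^2)/7 = 343/7 = 49, a_8 = floor((41 + 37)/49) = 1.
  m_9 = 49*1 - 37 = 12, d_9 = (1712 - 12^2)/49 = 1568/49 = 32, a_9 = floor((41 + 12)/32) = 1.
  m_10 = 32*1 - 12 = 20, d_10 = (1712 - 20^2)/32 = 1312/32 = 41, a_10 = floor((41 + 20)/41) = 1.
  m_11 = 41*1 - 20 = 21, d_11 = (1712 - 21^2)/41 = 1271/41 = 31, a_11 = floor((41 + 21)/31) = 2.
  m_12 = 31*2 - 21 = 41, d_12 = (1712 - 41^2)/31 = 31/31 = 1, a_12 = floor((41 + 41)/1) = 82.
  m_13 = 1*82 - 41 = 41, d_13 = (1712 - 41^2)/1 = 31/1 = 31: (m_13, d_13) = (m_1, d_1) = (41, 31), so from here the quotients repeat a_1, ..., a_12; the period length is 12.
So sqrt(1712) = [41; (2, 1, 1, 1, 11, 5, 11, 1, 1, 1, 2, 82)] with period length k = 12.
k is even, so the fundamental solution of x^2 - 1712y^2 = 1 is (p_{k-1}, q_{k-1}) = (p_11, q_11); compute convergents through index 11.
Convergents (p_i = a_i*p_{i-1} + p_{i-2}, q_i = a_i*q_{i-1} + q_{i-2} with p_{-2}=0, p_{-1}=1, q_{-2}=1, q_{-1}=0):
  i=0: a_0=41, p_0 = 41*1 + 0 = 41, q_0 = 41*0 + 1 = 1.
  i=1: a_1=2, p_1 = 2*41 + 1 = 83, q_1 = 2*1 + 0 = 2.
  i=2: a_2=1, p_2 = 1*83 + 41 = 124, q_2 = 1*2 + 1 = 3.
  i=3: a_3=1, p_3 = 1*124 + 83 = 207, q_3 = 1*3 + 2 = 5.
  i=4: a_4=1, p_4 = 1*207 + 124 = 331, q_4 = 1*5 + 3 = 8.
  i=5: a_5=11, p_5 = 11*331 + 207 = 3848, q_5 = 11*8 + 5 = 93.
  i=6: a_6=5, p_6 = 5*3848 + 331 = 19571, q_6 = 5*93 + 8 = 473.
  i=7: a_7=11, p_7 = 11*19571 + 3848 = 219129, q_7 = 11*473 + 93 = 5296.
  i=8: a_8=1, p_8 = 1*219129 + 19571 = 238700, q_8 = 1*5296 + 473 = 5769.
  i=9: a_9=1, p_9 = 1*238700 + 219129 = 457829, q_9 = 1*5769 + 5296 = 11065.
  i=10: a_10=1, p_10 = 1*457829 + 238700 = 696529, q_10 = 1*11065 + 5769 = 16834.
  i=11: a_11=2, p_11 = 2*696529 + 457829 = 1850887, q_11 = 2*16834 + 11065 = 44733.
Check: 1850887^2 - 1712*44733^2 = 3425782686769 - 3425782686768 = 1, so (x, y) = (1850887, 44733) solves the equation, and by the theorem it is the least positive solution.

(x, y) = (1850887, 44733)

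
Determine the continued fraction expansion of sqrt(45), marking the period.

[6; (1, 2, 2, 2, 1, 12)]

Write x_i = (sqrt(45) + m_i)/d_i with (m_0, d_0) = (0, 1). a_0 = floor(sqrt(45)) = 6, since 6^2 = 36 <= 45 < 49 = 7^2.
Iterate m_{i+1} = d_i*a_i - m_i, d_{i+1} = (45 - m_{i+1}^2)/d_i, a_{i+1} = floor((a_0 + m_{i+1})/d_{i+1}):
  m_1 = 1*6 - 0 = 6, d_1 = (45 - 6^2)/1 = 9/1 = 9, a_1 = floor((6 + 6)/9) = 1.
  m_2 = 9*1 - 6 = 3, d_2 = (45 - 3^2)/9 = 36/9 = 4, a_2 = floor((6 + 3)/4) = 2.
  m_3 = 4*2 - 3 = 5, d_3 = (45 - 5^2)/4 = 20/4 = 5, a_3 = floor((6 + 5)/5) = 2.
  m_4 = 5*2 - 5 = 5, d_4 = (45 - 5^2)/5 = 20/5 = 4, a_4 = floor((6 + 5)/4) = 2.
  m_5 = 4*2 - 5 = 3, d_5 = (45 - 3^2)/4 = 36/4 = 9, a_5 = floor((6 + 3)/9) = 1.
  m_6 = 9*1 - 3 = 6, d_6 = (45 - 6^2)/9 = 9/9 = 1, a_6 = floor((6 + 6)/1) = 12.
  m_7 = 1*12 - 6 = 6, d_7 = (45 - 6^2)/1 = 9/1 = 9: (m_7, d_7) = (m_1, d_1) = (6, 9), so from here the quotients repeat a_1, ..., a_6; the period length is 6.
Hence the expansion of sqrt(45) is a_0 = 6 followed by the repeating block 1, 2, 2, 2, 1, 12 (period 6).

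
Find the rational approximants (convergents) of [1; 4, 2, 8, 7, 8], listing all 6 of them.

1/1, 5/4, 11/9, 93/76, 662/541, 5389/4404

Using the convergent recurrence p_i = a_i*p_{i-1} + p_{i-2}, q_i = a_i*q_{i-1} + q_{i-2} with p_{-2}=0, p_{-1}=1, q_{-2}=1, q_{-1}=0:
  i=0: a_0=1, p_0 = 1*1 + 0 = 1, q_0 = 1*0 + 1 = 1.
  i=1: a_1=4, p_1 = 4*1 + 1 = 5, q_1 = 4*1 + 0 = 4.
  i=2: a_2=2, p_2 = 2*5 + 1 = 11, q_2 = 2*4 + 1 = 9.
  i=3: a_3=8, p_3 = 8*11 + 5 = 93, q_3 = 8*9 + 4 = 76.
  i=4: a_4=7, p_4 = 7*93 + 11 = 662, q_4 = 7*76 + 9 = 541.
  i=5: a_5=8, p_5 = 8*662 + 93 = 5389, q_5 = 8*541 + 76 = 4404.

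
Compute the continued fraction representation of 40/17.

Run the Euclidean algorithm on 40 and 17; the successive quotients are the partial quotients a_0, a_1, ... (each step inverts the fractional part left over by the previous one):
  40 = 2*17 + 6, so a_0 = 2.
  17 = 2*6 + 5, so a_1 = 2.
  6 = 1*5 + 1, so a_2 = 1.
  5 = 5*1 + 0, so a_3 = 5.
The remainder reaches 0 after 4 divisions, so the expansion has 4 partial quotients, read off in order.

[2; 2, 1, 5]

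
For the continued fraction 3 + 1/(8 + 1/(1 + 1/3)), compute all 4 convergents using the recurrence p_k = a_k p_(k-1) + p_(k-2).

Using the convergent recurrence p_i = a_i*p_{i-1} + p_{i-2}, q_i = a_i*q_{i-1} + q_{i-2} with p_{-2}=0, p_{-1}=1, q_{-2}=1, q_{-1}=0:
  i=0: a_0=3, p_0 = 3*1 + 0 = 3, q_0 = 3*0 + 1 = 1.
  i=1: a_1=8, p_1 = 8*3 + 1 = 25, q_1 = 8*1 + 0 = 8.
  i=2: a_2=1, p_2 = 1*25 + 3 = 28, q_2 = 1*8 + 1 = 9.
  i=3: a_3=3, p_3 = 3*28 + 25 = 109, q_3 = 3*9 + 8 = 35.

3/1, 25/8, 28/9, 109/35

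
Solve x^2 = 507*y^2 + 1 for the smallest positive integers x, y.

(x, y) = (1351, 60)

First expand sqrt(507) as a continued fraction. With x_i = (sqrt(507) + m_i)/d_i and (m_0, d_0) = (0, 1): a_0 = floor(sqrt(507)) = 22, since 22^2 = 484 <= 507 < 529 = 23^2.
Iterate m_{i+1} = d_i*a_i - m_i, d_{i+1} = (507 - m_{i+1}^2)/d_i, a_{i+1} = floor((a_0 + m_{i+1})/d_{i+1}):
  m_1 = 1*22 - 0 = 22, d_1 = (507 - 22^2)/1 = 23/1 = 23, a_1 = floor((22 + 22)/23) = 1.
  m_2 = 23*1 - 22 = 1, d_2 = (507 - 1^2)/23 = 506/23 = 22, a_2 = floor((22 + 1)/22) = 1.
  m_3 = 22*1 - 1 = 21, d_3 = (507 - 21^2)/22 = 66/22 = 3, a_3 = floor((22 + 21)/3) = 14.
  m_4 = 3*14 - 21 = 21, d_4 = (507 - 21^2)/3 = 66/3 = 22, a_4 = floor((22 + 21)/22) = 1.
  m_5 = 22*1 - 21 = 1, d_5 = (507 - 1^2)/22 = 506/22 = 23, a_5 = floor((22 + 1)/23) = 1.
  m_6 = 23*1 - 1 = 22, d_6 = (507 - 22^2)/23 = 23/23 = 1, a_6 = floor((22 + 22)/1) = 44.
  m_7 = 1*44 - 22 = 22, d_7 = (507 - 22^2)/1 = 23/1 = 23: (m_7, d_7) = (m_1, d_1) = (22, 23), so from here the quotients repeat a_1, ..., a_6; the period length is 6.
So sqrt(507) = [22; (1, 1, 14, 1, 1, 44)] with period length k = 6.
k is even, so the fundamental solution of x^2 - 507y^2 = 1 is (p_{k-1}, q_{k-1}) = (p_5, q_5); compute convergents through index 5.
Convergents (p_i = a_i*p_{i-1} + p_{i-2}, q_i = a_i*q_{i-1} + q_{i-2} with p_{-2}=0, p_{-1}=1, q_{-2}=1, q_{-1}=0):
  i=0: a_0=22, p_0 = 22*1 + 0 = 22, q_0 = 22*0 + 1 = 1.
  i=1: a_1=1, p_1 = 1*22 + 1 = 23, q_1 = 1*1 + 0 = 1.
  i=2: a_2=1, p_2 = 1*23 + 22 = 45, q_2 = 1*1 + 1 = 2.
  i=3: a_3=14, p_3 = 14*45 + 23 = 653, q_3 = 14*2 + 1 = 29.
  i=4: a_4=1, p_4 = 1*653 + 45 = 698, q_4 = 1*29 + 2 = 31.
  i=5: a_5=1, p_5 = 1*698 + 653 = 1351, q_5 = 1*31 + 29 = 60.
Check: 1351^2 - 507*60^2 = 1825201 - 1825200 = 1, so (x, y) = (1351, 60) solves the equation, and by the theorem it is the least positive solution.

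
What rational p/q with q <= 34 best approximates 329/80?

Expand x = 329/80 as a continued fraction with the Euclidean algorithm:
  329 = 4*80 + 9, so a_0 = 4.
  80 = 8*9 + 8, so a_1 = 8.
  9 = 1*8 + 1, so a_2 = 1.
  8 = 8*1 + 0, so a_3 = 8.
so x = [4; 8, 1, 8].
Convergents (p_i = a_i*p_{i-1} + p_{i-2}, q_i = a_i*q_{i-1} + q_{i-2} with p_{-2}=0, p_{-1}=1, q_{-2}=1, q_{-1}=0), until the denominator exceeds 34:
  i=0: a_0=4, p_0 = 4*1 + 0 = 4, q_0 = 4*0 + 1 = 1.
  i=1: a_1=8, p_1 = 8*4 + 1 = 33, q_1 = 8*1 + 0 = 8.
  i=2: a_2=1, p_2 = 1*33 + 4 = 37, q_2 = 1*8 + 1 = 9.
  i=3: a_3=8, p_3 = 8*37 + 33 = 329, q_3 = 8*9 + 8 = 80.
q_3 = 80 > 34, so the last convergent with denominator <= 34 is p_2/q_2 = 37/9.
The closest fraction with denominator <= 34 is either p_2/q_2 or the intermediate fraction (k*p_2 + p_1)/(k*q_2 + q_1) with the largest k >= 1 whose denominator stays <= 34; these approach x as k grows, and every other convergent or intermediate fraction in range is farther away.
Largest k: floor((34 - q_1)/q_2) = floor((34 - 8)/9) = 2.
That gives (2*37 + 33)/(2*9 + 8) = 107/26.
Compare the errors: |x - 37/9| = |329*9 - 37*80|/(80*9) = 1/720, and |x - 107/26| = |329*26 - 107*80|/(80*26) = 6/2080.
Cross-multiplying, 1*2080 = 2080 < 4320 = 6*720, so 1/720 is smaller: the convergent 37/9 is closer to x than 107/26.

37/9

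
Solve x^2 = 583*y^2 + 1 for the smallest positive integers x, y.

(x, y) = (8429543, 349116)

First expand sqrt(583) as a continued fraction. With x_i = (sqrt(583) + m_i)/d_i and (m_0, d_0) = (0, 1): a_0 = floor(sqrt(583)) = 24, since 24^2 = 576 <= 583 < 625 = 25^2.
Iterate m_{i+1} = d_i*a_i - m_i, d_{i+1} = (583 - m_{i+1}^2)/d_i, a_{i+1} = floor((a_0 + m_{i+1})/d_{i+1}):
  m_1 = 1*24 - 0 = 24, d_1 = (583 - 24^2)/1 = 7/1 = 7, a_1 = floor((24 + 24)/7) = 6.
  m_2 = 7*6 - 24 = 18, d_2 = (583 - 18^2)/7 = 259/7 = 37, a_2 = floor((24 + 18)/37) = 1.
  m_3 = 37*1 - 18 = 19, d_3 = (583 - 19^2)/37 = 222/37 = 6, a_3 = floor((24 + 19)/6) = 7.
  m_4 = 6*7 - 19 = 23, d_4 = (583 - 23^2)/6 = 54/6 = 9, a_4 = floor((24 + 23)/9) = 5.
  m_5 = 9*5 - 23 = 22, d_5 = (583 - 22^2)/9 = 99/9 = 11, a_5 = floor((24 + 22)/11) = 4.
  m_6 = 11*4 - 22 = 22, d_6 = (583 - 22^2)/11 = 99/11 = 9, a_6 = floor((24 + 22)/9) = 5.
  m_7 = 9*5 - 22 = 23, d_7 = (583 - 23^2)/9 = 54/9 = 6, a_7 = floor((24 + 23)/6) = 7.
  m_8 = 6*7 - 23 = 19, d_8 = (583 - 19^2)/6 = 222/6 = 37, a_8 = floor((24 + 19)/37) = 1.
  m_9 = 37*1 - 19 = 18, d_9 = (583 - 18^2)/37 = 259/37 = 7, a_9 = floor((24 + 18)/7) = 6.
  m_10 = 7*6 - 18 = 24, d_10 = (583 - 24^2)/7 = 7/7 = 1, a_10 = floor((24 + 24)/1) = 48.
  m_11 = 1*48 - 24 = 24, d_11 = (583 - 24^2)/1 = 7/1 = 7: (m_11, d_11) = (m_1, d_1) = (24, 7), so from here the quotients repeat a_1, ..., a_10; the period length is 10.
So sqrt(583) = [24; (6, 1, 7, 5, 4, 5, 7, 1, 6, 48)] with period length k = 10.
k is even, so the fundamental solution of x^2 - 583y^2 = 1 is (p_{k-1}, q_{k-1}) = (p_9, q_9); compute convergents through index 9.
Convergents (p_i = a_i*p_{i-1} + p_{i-2}, q_i = a_i*q_{i-1} + q_{i-2} with p_{-2}=0, p_{-1}=1, q_{-2}=1, q_{-1}=0):
  i=0: a_0=24, p_0 = 24*1 + 0 = 24, q_0 = 24*0 + 1 = 1.
  i=1: a_1=6, p_1 = 6*24 + 1 = 145, q_1 = 6*1 + 0 = 6.
  i=2: a_2=1, p_2 = 1*145 + 24 = 169, q_2 = 1*6 + 1 = 7.
  i=3: a_3=7, p_3 = 7*169 + 145 = 1328, q_3 = 7*7 + 6 = 55.
  i=4: a_4=5, p_4 = 5*1328 + 169 = 6809, q_4 = 5*55 + 7 = 282.
  i=5: a_5=4, p_5 = 4*6809 + 1328 = 28564, q_5 = 4*282 + 55 = 1183.
  i=6: a_6=5, p_6 = 5*28564 + 6809 = 149629, q_6 = 5*1183 + 282 = 6197.
  i=7: a_7=7, p_7 = 7*149629 + 28564 = 1075967, q_7 = 7*6197 + 1183 = 44562.
  i=8: a_8=1, p_8 = 1*1075967 + 149629 = 1225596, q_8 = 1*44562 + 6197 = 50759.
  i=9: a_9=6, p_9 = 6*1225596 + 1075967 = 8429543, q_9 = 6*50759 + 44562 = 349116.
Check: 8429543^2 - 583*349116^2 = 71057195188849 - 71057195188848 = 1, so (x, y) = (8429543, 349116) solves the equation, and by the theorem it is the least positive solution.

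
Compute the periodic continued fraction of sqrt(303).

Write x_i = (sqrt(303) + m_i)/d_i with (m_0, d_0) = (0, 1). a_0 = floor(sqrt(303)) = 17, since 17^2 = 289 <= 303 < 324 = 18^2.
Iterate m_{i+1} = d_i*a_i - m_i, d_{i+1} = (303 - m_{i+1}^2)/d_i, a_{i+1} = floor((a_0 + m_{i+1})/d_{i+1}):
  m_1 = 1*17 - 0 = 17, d_1 = (303 - 17^2)/1 = 14/1 = 14, a_1 = floor((17 + 17)/14) = 2.
  m_2 = 14*2 - 17 = 11, d_2 = (303 - 11^2)/14 = 182/14 = 13, a_2 = floor((17 + 11)/13) = 2.
  m_3 = 13*2 - 11 = 15, d_3 = (303 - 15^2)/13 = 78/13 = 6, a_3 = floor((17 + 15)/6) = 5.
  m_4 = 6*5 - 15 = 15, d_4 = (303 - 15^2)/6 = 78/6 = 13, a_4 = floor((17 + 15)/13) = 2.
  m_5 = 13*2 - 15 = 11, d_5 = (303 - 11^2)/13 = 182/13 = 14, a_5 = floor((17 + 11)/14) = 2.
  m_6 = 14*2 - 11 = 17, d_6 = (303 - 17^2)/14 = 14/14 = 1, a_6 = floor((17 + 17)/1) = 34.
  m_7 = 1*34 - 17 = 17, d_7 = (303 - 17^2)/1 = 14/1 = 14: (m_7, d_7) = (m_1, d_1) = (17, 14), so from here the quotients repeat a_1, ..., a_6; the period length is 6.
Hence the expansion of sqrt(303) is a_0 = 17 followed by the repeating block 2, 2, 5, 2, 2, 34 (period 6).

[17; (2, 2, 5, 2, 2, 34)]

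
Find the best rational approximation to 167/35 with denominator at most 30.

Expand x = 167/35 as a continued fraction with the Euclidean algorithm:
  167 = 4*35 + 27, so a_0 = 4.
  35 = 1*27 + 8, so a_1 = 1.
  27 = 3*8 + 3, so a_2 = 3.
  8 = 2*3 + 2, so a_3 = 2.
  3 = 1*2 + 1, so a_4 = 1.
  2 = 2*1 + 0, so a_5 = 2.
so x = [4; 1, 3, 2, 1, 2].
Convergents (p_i = a_i*p_{i-1} + p_{i-2}, q_i = a_i*q_{i-1} + q_{i-2} with p_{-2}=0, p_{-1}=1, q_{-2}=1, q_{-1}=0), until the denominator exceeds 30:
  i=0: a_0=4, p_0 = 4*1 + 0 = 4, q_0 = 4*0 + 1 = 1.
  i=1: a_1=1, p_1 = 1*4 + 1 = 5, q_1 = 1*1 + 0 = 1.
  i=2: a_2=3, p_2 = 3*5 + 4 = 19, q_2 = 3*1 + 1 = 4.
  i=3: a_3=2, p_3 = 2*19 + 5 = 43, q_3 = 2*4 + 1 = 9.
  i=4: a_4=1, p_4 = 1*43 + 19 = 62, q_4 = 1*9 + 4 = 13.
  i=5: a_5=2, p_5 = 2*62 + 43 = 167, q_5 = 2*13 + 9 = 35.
q_5 = 35 > 30, so the last convergent with denominator <= 30 is p_4/q_4 = 62/13.
The closest fraction with denominator <= 30 is either p_4/q_4 or the intermediate fraction (k*p_4 + p_3)/(k*q_4 + q_3) with the largest k >= 1 whose denominator stays <= 30; these approach x as k grows, and every other convergent or intermediate fraction in range is farther away.
Largest k: floor((30 - q_3)/q_4) = floor((30 - 9)/13) = 1.
That gives (1*62 + 43)/(1*13 + 9) = 105/22.
Compare the errors: |x - 62/13| = |167*13 - 62*35|/(35*13) = 1/455, and |x - 105/22| = |167*22 - 105*35|/(35*22) = 1/770.
Cross-multiplying, 1*455 = 455 < 770 = 1*770, so 1/770 is smaller: the intermediate fraction 105/22 is closer to x than 62/13.

105/22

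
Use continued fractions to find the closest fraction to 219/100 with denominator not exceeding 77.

Expand x = 219/100 as a continued fraction with the Euclidean algorithm:
  219 = 2*100 + 19, so a_0 = 2.
  100 = 5*19 + 5, so a_1 = 5.
  19 = 3*5 + 4, so a_2 = 3.
  5 = 1*4 + 1, so a_3 = 1.
  4 = 4*1 + 0, so a_4 = 4.
so x = [2; 5, 3, 1, 4].
Convergents (p_i = a_i*p_{i-1} + p_{i-2}, q_i = a_i*q_{i-1} + q_{i-2} with p_{-2}=0, p_{-1}=1, q_{-2}=1, q_{-1}=0), until the denominator exceeds 77:
  i=0: a_0=2, p_0 = 2*1 + 0 = 2, q_0 = 2*0 + 1 = 1.
  i=1: a_1=5, p_1 = 5*2 + 1 = 11, q_1 = 5*1 + 0 = 5.
  i=2: a_2=3, p_2 = 3*11 + 2 = 35, q_2 = 3*5 + 1 = 16.
  i=3: a_3=1, p_3 = 1*35 + 11 = 46, q_3 = 1*16 + 5 = 21.
  i=4: a_4=4, p_4 = 4*46 + 35 = 219, q_4 = 4*21 + 16 = 100.
q_4 = 100 > 77, so the last convergent with denominator <= 77 is p_3/q_3 = 46/21.
The closest fraction with denominator <= 77 is either p_3/q_3 or the intermediate fraction (k*p_3 + p_2)/(k*q_3 + q_2) with the largest k >= 1 whose denominator stays <= 77; these approach x as k grows, and every other convergent or intermediate fraction in range is farther away.
Largest k: floor((77 - q_2)/q_3) = floor((77 - 16)/21) = 2.
That gives (2*46 + 35)/(2*21 + 16) = 127/58.
Compare the errors: |x - 46/21| = |219*21 - 46*100|/(100*21) = 1/2100, and |x - 127/58| = |219*58 - 127*100|/(100*58) = 2/5800.
Cross-multiplying, 2*2100 = 4200 < 5800 = 1*5800, so 2/5800 is smaller: the intermediate fraction 127/58 is closer to x than 46/21.

127/58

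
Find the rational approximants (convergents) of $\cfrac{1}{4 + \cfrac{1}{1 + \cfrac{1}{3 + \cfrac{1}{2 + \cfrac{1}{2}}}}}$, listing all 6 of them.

0/1, 1/4, 1/5, 4/19, 9/43, 22/105

Using the convergent recurrence p_i = a_i*p_{i-1} + p_{i-2}, q_i = a_i*q_{i-1} + q_{i-2} with p_{-2}=0, p_{-1}=1, q_{-2}=1, q_{-1}=0:
  i=0: a_0=0, p_0 = 0*1 + 0 = 0, q_0 = 0*0 + 1 = 1.
  i=1: a_1=4, p_1 = 4*0 + 1 = 1, q_1 = 4*1 + 0 = 4.
  i=2: a_2=1, p_2 = 1*1 + 0 = 1, q_2 = 1*4 + 1 = 5.
  i=3: a_3=3, p_3 = 3*1 + 1 = 4, q_3 = 3*5 + 4 = 19.
  i=4: a_4=2, p_4 = 2*4 + 1 = 9, q_4 = 2*19 + 5 = 43.
  i=5: a_5=2, p_5 = 2*9 + 4 = 22, q_5 = 2*43 + 19 = 105.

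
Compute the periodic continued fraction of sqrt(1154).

Write x_i = (sqrt(1154) + m_i)/d_i with (m_0, d_0) = (0, 1). a_0 = floor(sqrt(1154)) = 33, since 33^2 = 1089 <= 1154 < 1156 = 34^2.
Iterate m_{i+1} = d_i*a_i - m_i, d_{i+1} = (1154 - m_{i+1}^2)/d_i, a_{i+1} = floor((a_0 + m_{i+1})/d_{i+1}):
  m_1 = 1*33 - 0 = 33, d_1 = (1154 - 33^2)/1 = 65/1 = 65, a_1 = floor((33 + 33)/65) = 1.
  m_2 = 65*1 - 33 = 32, d_2 = (1154 - 32^2)/65 = 130/65 = 2, a_2 = floor((33 + 32)/2) = 32.
  m_3 = 2*32 - 32 = 32, d_3 = (1154 - 32^2)/2 = 130/2 = 65, a_3 = floor((33 + 32)/65) = 1.
  m_4 = 65*1 - 32 = 33, d_4 = (1154 - 33^2)/65 = 65/65 = 1, a_4 = floor((33 + 33)/1) = 66.
  m_5 = 1*66 - 33 = 33, d_5 = (1154 - 33^2)/1 = 65/1 = 65: (m_5, d_5) = (m_1, d_1) = (33, 65), so from here the quotients repeat a_1, ..., a_4; the period length is 4.
Hence the expansion of sqrt(1154) is a_0 = 33 followed by the repeating block 1, 32, 1, 66 (period 4).

[33; (1, 32, 1, 66)]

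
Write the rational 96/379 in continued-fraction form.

[0; 3, 1, 18, 5]

Run the Euclidean algorithm on 96 and 379; the successive quotients are the partial quotients a_0, a_1, ... (each step inverts the fractional part left over by the previous one):
  96 = 0*379 + 96, so a_0 = 0.
  379 = 3*96 + 91, so a_1 = 3.
  96 = 1*91 + 5, so a_2 = 1.
  91 = 18*5 + 1, so a_3 = 18.
  5 = 5*1 + 0, so a_4 = 5.
The remainder reaches 0 after 5 divisions, so the expansion has 5 partial quotients, read off in order.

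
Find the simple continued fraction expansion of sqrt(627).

[25; (25, 50)]

Write x_i = (sqrt(627) + m_i)/d_i with (m_0, d_0) = (0, 1). a_0 = floor(sqrt(627)) = 25, since 25^2 = 625 <= 627 < 676 = 26^2.
Iterate m_{i+1} = d_i*a_i - m_i, d_{i+1} = (627 - m_{i+1}^2)/d_i, a_{i+1} = floor((a_0 + m_{i+1})/d_{i+1}):
  m_1 = 1*25 - 0 = 25, d_1 = (627 - 25^2)/1 = 2/1 = 2, a_1 = floor((25 + 25)/2) = 25.
  m_2 = 2*25 - 25 = 25, d_2 = (627 - 25^2)/2 = 2/2 = 1, a_2 = floor((25 + 25)/1) = 50.
  m_3 = 1*50 - 25 = 25, d_3 = (627 - 25^2)/1 = 2/1 = 2: (m_3, d_3) = (m_1, d_1) = (25, 2), so from here the quotients repeat a_1, a_2; the period length is 2.
Hence the expansion of sqrt(627) is a_0 = 25 followed by the repeating block 25, 50 (period 2).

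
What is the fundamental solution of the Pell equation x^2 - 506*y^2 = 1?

First expand sqrt(506) as a continued fraction. With x_i = (sqrt(506) + m_i)/d_i and (m_0, d_0) = (0, 1): a_0 = floor(sqrt(506)) = 22, since 22^2 = 484 <= 506 < 529 = 23^2.
Iterate m_{i+1} = d_i*a_i - m_i, d_{i+1} = (506 - m_{i+1}^2)/d_i, a_{i+1} = floor((a_0 + m_{i+1})/d_{i+1}):
  m_1 = 1*22 - 0 = 22, d_1 = (506 - 22^2)/1 = 22/1 = 22, a_1 = floor((22 + 22)/22) = 2.
  m_2 = 22*2 - 22 = 22, d_2 = (506 - 22^2)/22 = 22/22 = 1, a_2 = floor((22 + 22)/1) = 44.
  m_3 = 1*44 - 22 = 22, d_3 = (506 - 22^2)/1 = 22/1 = 22: (m_3, d_3) = (m_1, d_1) = (22, 22), so from here the quotients repeat a_1, a_2; the period length is 2.
So sqrt(506) = [22; (2, 44)] with period length k = 2.
k is even, so the fundamental solution of x^2 - 506y^2 = 1 is (p_{k-1}, q_{k-1}) = (p_1, q_1); compute convergents through index 1.
Convergents (p_i = a_i*p_{i-1} + p_{i-2}, q_i = a_i*q_{i-1} + q_{i-2} with p_{-2}=0, p_{-1}=1, q_{-2}=1, q_{-1}=0):
  i=0: a_0=22, p_0 = 22*1 + 0 = 22, q_0 = 22*0 + 1 = 1.
  i=1: a_1=2, p_1 = 2*22 + 1 = 45, q_1 = 2*1 + 0 = 2.
Check: 45^2 - 506*2^2 = 2025 - 2024 = 1, so (x, y) = (45, 2) solves the equation, and by the theorem it is the least positive solution.

(x, y) = (45, 2)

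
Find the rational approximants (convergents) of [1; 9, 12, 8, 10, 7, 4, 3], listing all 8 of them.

1/1, 10/9, 121/109, 978/881, 9901/8919, 70285/63314, 291041/262175, 943408/849839

Using the convergent recurrence p_i = a_i*p_{i-1} + p_{i-2}, q_i = a_i*q_{i-1} + q_{i-2} with p_{-2}=0, p_{-1}=1, q_{-2}=1, q_{-1}=0:
  i=0: a_0=1, p_0 = 1*1 + 0 = 1, q_0 = 1*0 + 1 = 1.
  i=1: a_1=9, p_1 = 9*1 + 1 = 10, q_1 = 9*1 + 0 = 9.
  i=2: a_2=12, p_2 = 12*10 + 1 = 121, q_2 = 12*9 + 1 = 109.
  i=3: a_3=8, p_3 = 8*121 + 10 = 978, q_3 = 8*109 + 9 = 881.
  i=4: a_4=10, p_4 = 10*978 + 121 = 9901, q_4 = 10*881 + 109 = 8919.
  i=5: a_5=7, p_5 = 7*9901 + 978 = 70285, q_5 = 7*8919 + 881 = 63314.
  i=6: a_6=4, p_6 = 4*70285 + 9901 = 291041, q_6 = 4*63314 + 8919 = 262175.
  i=7: a_7=3, p_7 = 3*291041 + 70285 = 943408, q_7 = 3*262175 + 63314 = 849839.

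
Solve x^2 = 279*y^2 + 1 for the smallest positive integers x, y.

(x, y) = (1520, 91)

First expand sqrt(279) as a continued fraction. With x_i = (sqrt(279) + m_i)/d_i and (m_0, d_0) = (0, 1): a_0 = floor(sqrt(279)) = 16, since 16^2 = 256 <= 279 < 289 = 17^2.
Iterate m_{i+1} = d_i*a_i - m_i, d_{i+1} = (279 - m_{i+1}^2)/d_i, a_{i+1} = floor((a_0 + m_{i+1})/d_{i+1}):
  m_1 = 1*16 - 0 = 16, d_1 = (279 - 16^2)/1 = 23/1 = 23, a_1 = floor((16 + 16)/23) = 1.
  m_2 = 23*1 - 16 = 7, d_2 = (279 - 7^2)/23 = 230/23 = 10, a_2 = floor((16 + 7)/10) = 2.
  m_3 = 10*2 - 7 = 13, d_3 = (279 - 13^2)/10 = 110/10 = 11, a_3 = floor((16 + 13)/11) = 2.
  m_4 = 11*2 - 13 = 9, d_4 = (279 - 9^2)/11 = 198/11 = 18, a_4 = floor((16 + 9)/18) = 1.
  m_5 = 18*1 - 9 = 9, d_5 = (279 - 9^2)/18 = 198/18 = 11, a_5 = floor((16 + 9)/11) = 2.
  m_6 = 11*2 - 9 = 13, d_6 = (279 - 13^2)/11 = 110/11 = 10, a_6 = floor((16 + 13)/10) = 2.
  m_7 = 10*2 - 13 = 7, d_7 = (279 - 7^2)/10 = 230/10 = 23, a_7 = floor((16 + 7)/23) = 1.
  m_8 = 23*1 - 7 = 16, d_8 = (279 - 16^2)/23 = 23/23 = 1, a_8 = floor((16 + 16)/1) = 32.
  m_9 = 1*32 - 16 = 16, d_9 = (279 - 16^2)/1 = 23/1 = 23: (m_9, d_9) = (m_1, d_1) = (16, 23), so from here the quotients repeat a_1, ..., a_8; the period length is 8.
So sqrt(279) = [16; (1, 2, 2, 1, 2, 2, 1, 32)] with period length k = 8.
k is even, so the fundamental solution of x^2 - 279y^2 = 1 is (p_{k-1}, q_{k-1}) = (p_7, q_7); compute convergents through index 7.
Convergents (p_i = a_i*p_{i-1} + p_{i-2}, q_i = a_i*q_{i-1} + q_{i-2} with p_{-2}=0, p_{-1}=1, q_{-2}=1, q_{-1}=0):
  i=0: a_0=16, p_0 = 16*1 + 0 = 16, q_0 = 16*0 + 1 = 1.
  i=1: a_1=1, p_1 = 1*16 + 1 = 17, q_1 = 1*1 + 0 = 1.
  i=2: a_2=2, p_2 = 2*17 + 16 = 50, q_2 = 2*1 + 1 = 3.
  i=3: a_3=2, p_3 = 2*50 + 17 = 117, q_3 = 2*3 + 1 = 7.
  i=4: a_4=1, p_4 = 1*117 + 50 = 167, q_4 = 1*7 + 3 = 10.
  i=5: a_5=2, p_5 = 2*167 + 117 = 451, q_5 = 2*10 + 7 = 27.
  i=6: a_6=2, p_6 = 2*451 + 167 = 1069, q_6 = 2*27 + 10 = 64.
  i=7: a_7=1, p_7 = 1*1069 + 451 = 1520, q_7 = 1*64 + 27 = 91.
Check: 1520^2 - 279*91^2 = 2310400 - 2310399 = 1, so (x, y) = (1520, 91) solves the equation, and by the theorem it is the least positive solution.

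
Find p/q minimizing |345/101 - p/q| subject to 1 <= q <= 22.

Expand x = 345/101 as a continued fraction with the Euclidean algorithm:
  345 = 3*101 + 42, so a_0 = 3.
  101 = 2*42 + 17, so a_1 = 2.
  42 = 2*17 + 8, so a_2 = 2.
  17 = 2*8 + 1, so a_3 = 2.
  8 = 8*1 + 0, so a_4 = 8.
so x = [3; 2, 2, 2, 8].
Convergents (p_i = a_i*p_{i-1} + p_{i-2}, q_i = a_i*q_{i-1} + q_{i-2} with p_{-2}=0, p_{-1}=1, q_{-2}=1, q_{-1}=0), until the denominator exceeds 22:
  i=0: a_0=3, p_0 = 3*1 + 0 = 3, q_0 = 3*0 + 1 = 1.
  i=1: a_1=2, p_1 = 2*3 + 1 = 7, q_1 = 2*1 + 0 = 2.
  i=2: a_2=2, p_2 = 2*7 + 3 = 17, q_2 = 2*2 + 1 = 5.
  i=3: a_3=2, p_3 = 2*17 + 7 = 41, q_3 = 2*5 + 2 = 12.
  i=4: a_4=8, p_4 = 8*41 + 17 = 345, q_4 = 8*12 + 5 = 101.
q_4 = 101 > 22, so the last convergent with denominator <= 22 is p_3/q_3 = 41/12.
The closest fraction with denominator <= 22 is either p_3/q_3 or the intermediate fraction (k*p_3 + p_2)/(k*q_3 + q_2) with the largest k >= 1 whose denominator stays <= 22; these approach x as k grows, and every other convergent or intermediate fraction in range is farther away.
Largest k: floor((22 - q_2)/q_3) = floor((22 - 5)/12) = 1.
That gives (1*41 + 17)/(1*12 + 5) = 58/17.
Compare the errors: |x - 41/12| = |345*12 - 41*101|/(101*12) = 1/1212, and |x - 58/17| = |345*17 - 58*101|/(101*17) = 7/1717.
Cross-multiplying, 1*1717 = 1717 < 8484 = 7*1212, so 1/1212 is smaller: the convergent 41/12 is closer to x than 58/17.

41/12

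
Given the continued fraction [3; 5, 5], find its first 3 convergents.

Using the convergent recurrence p_i = a_i*p_{i-1} + p_{i-2}, q_i = a_i*q_{i-1} + q_{i-2} with p_{-2}=0, p_{-1}=1, q_{-2}=1, q_{-1}=0:
  i=0: a_0=3, p_0 = 3*1 + 0 = 3, q_0 = 3*0 + 1 = 1.
  i=1: a_1=5, p_1 = 5*3 + 1 = 16, q_1 = 5*1 + 0 = 5.
  i=2: a_2=5, p_2 = 5*16 + 3 = 83, q_2 = 5*5 + 1 = 26.

3/1, 16/5, 83/26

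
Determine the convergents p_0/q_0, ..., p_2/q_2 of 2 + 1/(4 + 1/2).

2/1, 9/4, 20/9

Using the convergent recurrence p_i = a_i*p_{i-1} + p_{i-2}, q_i = a_i*q_{i-1} + q_{i-2} with p_{-2}=0, p_{-1}=1, q_{-2}=1, q_{-1}=0:
  i=0: a_0=2, p_0 = 2*1 + 0 = 2, q_0 = 2*0 + 1 = 1.
  i=1: a_1=4, p_1 = 4*2 + 1 = 9, q_1 = 4*1 + 0 = 4.
  i=2: a_2=2, p_2 = 2*9 + 2 = 20, q_2 = 2*4 + 1 = 9.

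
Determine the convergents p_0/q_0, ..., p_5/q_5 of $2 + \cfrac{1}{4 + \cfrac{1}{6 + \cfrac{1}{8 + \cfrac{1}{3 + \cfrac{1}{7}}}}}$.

Using the convergent recurrence p_i = a_i*p_{i-1} + p_{i-2}, q_i = a_i*q_{i-1} + q_{i-2} with p_{-2}=0, p_{-1}=1, q_{-2}=1, q_{-1}=0:
  i=0: a_0=2, p_0 = 2*1 + 0 = 2, q_0 = 2*0 + 1 = 1.
  i=1: a_1=4, p_1 = 4*2 + 1 = 9, q_1 = 4*1 + 0 = 4.
  i=2: a_2=6, p_2 = 6*9 + 2 = 56, q_2 = 6*4 + 1 = 25.
  i=3: a_3=8, p_3 = 8*56 + 9 = 457, q_3 = 8*25 + 4 = 204.
  i=4: a_4=3, p_4 = 3*457 + 56 = 1427, q_4 = 3*204 + 25 = 637.
  i=5: a_5=7, p_5 = 7*1427 + 457 = 10446, q_5 = 7*637 + 204 = 4663.

2/1, 9/4, 56/25, 457/204, 1427/637, 10446/4663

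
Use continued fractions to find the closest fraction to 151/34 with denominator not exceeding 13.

40/9

Expand x = 151/34 as a continued fraction with the Euclidean algorithm:
  151 = 4*34 + 15, so a_0 = 4.
  34 = 2*15 + 4, so a_1 = 2.
  15 = 3*4 + 3, so a_2 = 3.
  4 = 1*3 + 1, so a_3 = 1.
  3 = 3*1 + 0, so a_4 = 3.
so x = [4; 2, 3, 1, 3].
Convergents (p_i = a_i*p_{i-1} + p_{i-2}, q_i = a_i*q_{i-1} + q_{i-2} with p_{-2}=0, p_{-1}=1, q_{-2}=1, q_{-1}=0), until the denominator exceeds 13:
  i=0: a_0=4, p_0 = 4*1 + 0 = 4, q_0 = 4*0 + 1 = 1.
  i=1: a_1=2, p_1 = 2*4 + 1 = 9, q_1 = 2*1 + 0 = 2.
  i=2: a_2=3, p_2 = 3*9 + 4 = 31, q_2 = 3*2 + 1 = 7.
  i=3: a_3=1, p_3 = 1*31 + 9 = 40, q_3 = 1*7 + 2 = 9.
  i=4: a_4=3, p_4 = 3*40 + 31 = 151, q_4 = 3*9 + 7 = 34.
q_4 = 34 > 13, so the last convergent with denominator <= 13 is p_3/q_3 = 40/9.
The closest fraction with denominator <= 13 is either p_3/q_3 or the intermediate fraction (k*p_3 + p_2)/(k*q_3 + q_2) with the largest k >= 1 whose denominator stays <= 13; these approach x as k grows, and every other convergent or intermediate fraction in range is farther away.
Largest k: floor((13 - q_2)/q_3) = floor((13 - 7)/9) = 0.
Since k = 0, no intermediate fraction beyond p_3/q_3 has denominator <= 13, so the convergent 40/9 is the closest (its error is |151*9 - 40*34|/(34*9) = 1/306).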